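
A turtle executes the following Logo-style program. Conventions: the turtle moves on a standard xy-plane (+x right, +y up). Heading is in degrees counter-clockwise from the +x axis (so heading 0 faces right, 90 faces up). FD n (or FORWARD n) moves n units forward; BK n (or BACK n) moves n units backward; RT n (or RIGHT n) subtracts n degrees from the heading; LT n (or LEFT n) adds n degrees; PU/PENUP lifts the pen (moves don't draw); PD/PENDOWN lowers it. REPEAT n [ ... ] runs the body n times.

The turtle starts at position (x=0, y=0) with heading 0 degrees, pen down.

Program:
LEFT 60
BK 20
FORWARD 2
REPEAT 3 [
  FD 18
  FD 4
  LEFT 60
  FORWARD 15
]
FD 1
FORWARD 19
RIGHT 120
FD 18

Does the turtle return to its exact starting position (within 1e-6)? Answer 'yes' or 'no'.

Answer: no

Derivation:
Executing turtle program step by step:
Start: pos=(0,0), heading=0, pen down
LT 60: heading 0 -> 60
BK 20: (0,0) -> (-10,-17.321) [heading=60, draw]
FD 2: (-10,-17.321) -> (-9,-15.588) [heading=60, draw]
REPEAT 3 [
  -- iteration 1/3 --
  FD 18: (-9,-15.588) -> (0,0) [heading=60, draw]
  FD 4: (0,0) -> (2,3.464) [heading=60, draw]
  LT 60: heading 60 -> 120
  FD 15: (2,3.464) -> (-5.5,16.454) [heading=120, draw]
  -- iteration 2/3 --
  FD 18: (-5.5,16.454) -> (-14.5,32.043) [heading=120, draw]
  FD 4: (-14.5,32.043) -> (-16.5,35.507) [heading=120, draw]
  LT 60: heading 120 -> 180
  FD 15: (-16.5,35.507) -> (-31.5,35.507) [heading=180, draw]
  -- iteration 3/3 --
  FD 18: (-31.5,35.507) -> (-49.5,35.507) [heading=180, draw]
  FD 4: (-49.5,35.507) -> (-53.5,35.507) [heading=180, draw]
  LT 60: heading 180 -> 240
  FD 15: (-53.5,35.507) -> (-61,22.517) [heading=240, draw]
]
FD 1: (-61,22.517) -> (-61.5,21.651) [heading=240, draw]
FD 19: (-61.5,21.651) -> (-71,5.196) [heading=240, draw]
RT 120: heading 240 -> 120
FD 18: (-71,5.196) -> (-80,20.785) [heading=120, draw]
Final: pos=(-80,20.785), heading=120, 14 segment(s) drawn

Start position: (0, 0)
Final position: (-80, 20.785)
Distance = 82.656; >= 1e-6 -> NOT closed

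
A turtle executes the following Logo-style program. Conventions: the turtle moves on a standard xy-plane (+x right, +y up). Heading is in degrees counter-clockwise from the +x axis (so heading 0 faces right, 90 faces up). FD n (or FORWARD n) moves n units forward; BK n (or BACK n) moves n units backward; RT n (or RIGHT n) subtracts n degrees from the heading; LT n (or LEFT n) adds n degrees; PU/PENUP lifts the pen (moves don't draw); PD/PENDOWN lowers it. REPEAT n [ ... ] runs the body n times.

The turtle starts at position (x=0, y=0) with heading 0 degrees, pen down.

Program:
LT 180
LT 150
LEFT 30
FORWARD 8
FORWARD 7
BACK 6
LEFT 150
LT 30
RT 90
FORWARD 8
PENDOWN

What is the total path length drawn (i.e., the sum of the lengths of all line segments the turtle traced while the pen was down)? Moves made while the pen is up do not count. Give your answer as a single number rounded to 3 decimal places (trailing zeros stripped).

Answer: 29

Derivation:
Executing turtle program step by step:
Start: pos=(0,0), heading=0, pen down
LT 180: heading 0 -> 180
LT 150: heading 180 -> 330
LT 30: heading 330 -> 0
FD 8: (0,0) -> (8,0) [heading=0, draw]
FD 7: (8,0) -> (15,0) [heading=0, draw]
BK 6: (15,0) -> (9,0) [heading=0, draw]
LT 150: heading 0 -> 150
LT 30: heading 150 -> 180
RT 90: heading 180 -> 90
FD 8: (9,0) -> (9,8) [heading=90, draw]
PD: pen down
Final: pos=(9,8), heading=90, 4 segment(s) drawn

Segment lengths:
  seg 1: (0,0) -> (8,0), length = 8
  seg 2: (8,0) -> (15,0), length = 7
  seg 3: (15,0) -> (9,0), length = 6
  seg 4: (9,0) -> (9,8), length = 8
Total = 29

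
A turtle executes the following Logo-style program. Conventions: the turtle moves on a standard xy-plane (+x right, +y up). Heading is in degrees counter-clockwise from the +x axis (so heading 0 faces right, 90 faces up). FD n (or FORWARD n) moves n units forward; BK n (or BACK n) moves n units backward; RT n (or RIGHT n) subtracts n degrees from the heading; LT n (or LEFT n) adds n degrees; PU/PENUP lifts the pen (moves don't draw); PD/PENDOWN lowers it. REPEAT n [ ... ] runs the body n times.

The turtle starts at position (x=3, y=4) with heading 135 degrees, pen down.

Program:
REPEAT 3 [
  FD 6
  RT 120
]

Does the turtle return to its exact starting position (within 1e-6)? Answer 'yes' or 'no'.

Answer: yes

Derivation:
Executing turtle program step by step:
Start: pos=(3,4), heading=135, pen down
REPEAT 3 [
  -- iteration 1/3 --
  FD 6: (3,4) -> (-1.243,8.243) [heading=135, draw]
  RT 120: heading 135 -> 15
  -- iteration 2/3 --
  FD 6: (-1.243,8.243) -> (4.553,9.796) [heading=15, draw]
  RT 120: heading 15 -> 255
  -- iteration 3/3 --
  FD 6: (4.553,9.796) -> (3,4) [heading=255, draw]
  RT 120: heading 255 -> 135
]
Final: pos=(3,4), heading=135, 3 segment(s) drawn

Start position: (3, 4)
Final position: (3, 4)
Distance = 0; < 1e-6 -> CLOSED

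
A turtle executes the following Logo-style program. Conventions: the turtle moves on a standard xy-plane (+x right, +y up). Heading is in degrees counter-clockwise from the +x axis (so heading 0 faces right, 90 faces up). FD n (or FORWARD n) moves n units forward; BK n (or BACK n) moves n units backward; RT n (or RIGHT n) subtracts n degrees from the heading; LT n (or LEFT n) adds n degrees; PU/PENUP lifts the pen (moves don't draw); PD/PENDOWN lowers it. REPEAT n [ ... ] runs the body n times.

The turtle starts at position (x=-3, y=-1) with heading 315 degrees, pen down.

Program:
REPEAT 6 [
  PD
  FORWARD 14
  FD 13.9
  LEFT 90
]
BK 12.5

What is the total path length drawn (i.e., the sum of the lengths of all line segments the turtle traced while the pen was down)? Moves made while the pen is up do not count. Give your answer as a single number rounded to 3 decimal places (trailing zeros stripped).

Answer: 179.9

Derivation:
Executing turtle program step by step:
Start: pos=(-3,-1), heading=315, pen down
REPEAT 6 [
  -- iteration 1/6 --
  PD: pen down
  FD 14: (-3,-1) -> (6.899,-10.899) [heading=315, draw]
  FD 13.9: (6.899,-10.899) -> (16.728,-20.728) [heading=315, draw]
  LT 90: heading 315 -> 45
  -- iteration 2/6 --
  PD: pen down
  FD 14: (16.728,-20.728) -> (26.628,-10.829) [heading=45, draw]
  FD 13.9: (26.628,-10.829) -> (36.457,-1) [heading=45, draw]
  LT 90: heading 45 -> 135
  -- iteration 3/6 --
  PD: pen down
  FD 14: (36.457,-1) -> (26.557,8.899) [heading=135, draw]
  FD 13.9: (26.557,8.899) -> (16.728,18.728) [heading=135, draw]
  LT 90: heading 135 -> 225
  -- iteration 4/6 --
  PD: pen down
  FD 14: (16.728,18.728) -> (6.829,8.829) [heading=225, draw]
  FD 13.9: (6.829,8.829) -> (-3,-1) [heading=225, draw]
  LT 90: heading 225 -> 315
  -- iteration 5/6 --
  PD: pen down
  FD 14: (-3,-1) -> (6.899,-10.899) [heading=315, draw]
  FD 13.9: (6.899,-10.899) -> (16.728,-20.728) [heading=315, draw]
  LT 90: heading 315 -> 45
  -- iteration 6/6 --
  PD: pen down
  FD 14: (16.728,-20.728) -> (26.628,-10.829) [heading=45, draw]
  FD 13.9: (26.628,-10.829) -> (36.457,-1) [heading=45, draw]
  LT 90: heading 45 -> 135
]
BK 12.5: (36.457,-1) -> (45.295,-9.839) [heading=135, draw]
Final: pos=(45.295,-9.839), heading=135, 13 segment(s) drawn

Segment lengths:
  seg 1: (-3,-1) -> (6.899,-10.899), length = 14
  seg 2: (6.899,-10.899) -> (16.728,-20.728), length = 13.9
  seg 3: (16.728,-20.728) -> (26.628,-10.829), length = 14
  seg 4: (26.628,-10.829) -> (36.457,-1), length = 13.9
  seg 5: (36.457,-1) -> (26.557,8.899), length = 14
  seg 6: (26.557,8.899) -> (16.728,18.728), length = 13.9
  seg 7: (16.728,18.728) -> (6.829,8.829), length = 14
  seg 8: (6.829,8.829) -> (-3,-1), length = 13.9
  seg 9: (-3,-1) -> (6.899,-10.899), length = 14
  seg 10: (6.899,-10.899) -> (16.728,-20.728), length = 13.9
  seg 11: (16.728,-20.728) -> (26.628,-10.829), length = 14
  seg 12: (26.628,-10.829) -> (36.457,-1), length = 13.9
  seg 13: (36.457,-1) -> (45.295,-9.839), length = 12.5
Total = 179.9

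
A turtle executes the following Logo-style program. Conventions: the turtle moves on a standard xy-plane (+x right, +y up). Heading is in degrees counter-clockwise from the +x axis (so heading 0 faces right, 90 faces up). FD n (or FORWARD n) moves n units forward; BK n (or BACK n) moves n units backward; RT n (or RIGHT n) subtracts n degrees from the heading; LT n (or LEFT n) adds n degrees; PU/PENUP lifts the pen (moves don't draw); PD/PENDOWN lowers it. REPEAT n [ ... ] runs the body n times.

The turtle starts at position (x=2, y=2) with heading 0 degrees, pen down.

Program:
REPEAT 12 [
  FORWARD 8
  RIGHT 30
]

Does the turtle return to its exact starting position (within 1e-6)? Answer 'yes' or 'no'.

Executing turtle program step by step:
Start: pos=(2,2), heading=0, pen down
REPEAT 12 [
  -- iteration 1/12 --
  FD 8: (2,2) -> (10,2) [heading=0, draw]
  RT 30: heading 0 -> 330
  -- iteration 2/12 --
  FD 8: (10,2) -> (16.928,-2) [heading=330, draw]
  RT 30: heading 330 -> 300
  -- iteration 3/12 --
  FD 8: (16.928,-2) -> (20.928,-8.928) [heading=300, draw]
  RT 30: heading 300 -> 270
  -- iteration 4/12 --
  FD 8: (20.928,-8.928) -> (20.928,-16.928) [heading=270, draw]
  RT 30: heading 270 -> 240
  -- iteration 5/12 --
  FD 8: (20.928,-16.928) -> (16.928,-23.856) [heading=240, draw]
  RT 30: heading 240 -> 210
  -- iteration 6/12 --
  FD 8: (16.928,-23.856) -> (10,-27.856) [heading=210, draw]
  RT 30: heading 210 -> 180
  -- iteration 7/12 --
  FD 8: (10,-27.856) -> (2,-27.856) [heading=180, draw]
  RT 30: heading 180 -> 150
  -- iteration 8/12 --
  FD 8: (2,-27.856) -> (-4.928,-23.856) [heading=150, draw]
  RT 30: heading 150 -> 120
  -- iteration 9/12 --
  FD 8: (-4.928,-23.856) -> (-8.928,-16.928) [heading=120, draw]
  RT 30: heading 120 -> 90
  -- iteration 10/12 --
  FD 8: (-8.928,-16.928) -> (-8.928,-8.928) [heading=90, draw]
  RT 30: heading 90 -> 60
  -- iteration 11/12 --
  FD 8: (-8.928,-8.928) -> (-4.928,-2) [heading=60, draw]
  RT 30: heading 60 -> 30
  -- iteration 12/12 --
  FD 8: (-4.928,-2) -> (2,2) [heading=30, draw]
  RT 30: heading 30 -> 0
]
Final: pos=(2,2), heading=0, 12 segment(s) drawn

Start position: (2, 2)
Final position: (2, 2)
Distance = 0; < 1e-6 -> CLOSED

Answer: yes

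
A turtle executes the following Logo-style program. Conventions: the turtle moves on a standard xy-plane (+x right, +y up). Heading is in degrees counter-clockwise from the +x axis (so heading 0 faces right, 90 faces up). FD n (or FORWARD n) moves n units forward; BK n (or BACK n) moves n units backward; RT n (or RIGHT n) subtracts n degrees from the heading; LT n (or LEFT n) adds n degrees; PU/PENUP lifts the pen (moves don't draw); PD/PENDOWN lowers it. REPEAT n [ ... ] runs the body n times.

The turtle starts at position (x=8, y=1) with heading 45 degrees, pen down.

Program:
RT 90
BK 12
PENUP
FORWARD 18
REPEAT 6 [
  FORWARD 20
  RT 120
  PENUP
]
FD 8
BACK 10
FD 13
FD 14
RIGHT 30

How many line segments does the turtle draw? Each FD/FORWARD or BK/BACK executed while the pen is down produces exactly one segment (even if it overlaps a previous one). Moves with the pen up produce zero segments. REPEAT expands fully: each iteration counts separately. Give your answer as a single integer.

Executing turtle program step by step:
Start: pos=(8,1), heading=45, pen down
RT 90: heading 45 -> 315
BK 12: (8,1) -> (-0.485,9.485) [heading=315, draw]
PU: pen up
FD 18: (-0.485,9.485) -> (12.243,-3.243) [heading=315, move]
REPEAT 6 [
  -- iteration 1/6 --
  FD 20: (12.243,-3.243) -> (26.385,-17.385) [heading=315, move]
  RT 120: heading 315 -> 195
  PU: pen up
  -- iteration 2/6 --
  FD 20: (26.385,-17.385) -> (7.066,-22.561) [heading=195, move]
  RT 120: heading 195 -> 75
  PU: pen up
  -- iteration 3/6 --
  FD 20: (7.066,-22.561) -> (12.243,-3.243) [heading=75, move]
  RT 120: heading 75 -> 315
  PU: pen up
  -- iteration 4/6 --
  FD 20: (12.243,-3.243) -> (26.385,-17.385) [heading=315, move]
  RT 120: heading 315 -> 195
  PU: pen up
  -- iteration 5/6 --
  FD 20: (26.385,-17.385) -> (7.066,-22.561) [heading=195, move]
  RT 120: heading 195 -> 75
  PU: pen up
  -- iteration 6/6 --
  FD 20: (7.066,-22.561) -> (12.243,-3.243) [heading=75, move]
  RT 120: heading 75 -> 315
  PU: pen up
]
FD 8: (12.243,-3.243) -> (17.899,-8.899) [heading=315, move]
BK 10: (17.899,-8.899) -> (10.828,-1.828) [heading=315, move]
FD 13: (10.828,-1.828) -> (20.021,-11.021) [heading=315, move]
FD 14: (20.021,-11.021) -> (29.92,-20.92) [heading=315, move]
RT 30: heading 315 -> 285
Final: pos=(29.92,-20.92), heading=285, 1 segment(s) drawn
Segments drawn: 1

Answer: 1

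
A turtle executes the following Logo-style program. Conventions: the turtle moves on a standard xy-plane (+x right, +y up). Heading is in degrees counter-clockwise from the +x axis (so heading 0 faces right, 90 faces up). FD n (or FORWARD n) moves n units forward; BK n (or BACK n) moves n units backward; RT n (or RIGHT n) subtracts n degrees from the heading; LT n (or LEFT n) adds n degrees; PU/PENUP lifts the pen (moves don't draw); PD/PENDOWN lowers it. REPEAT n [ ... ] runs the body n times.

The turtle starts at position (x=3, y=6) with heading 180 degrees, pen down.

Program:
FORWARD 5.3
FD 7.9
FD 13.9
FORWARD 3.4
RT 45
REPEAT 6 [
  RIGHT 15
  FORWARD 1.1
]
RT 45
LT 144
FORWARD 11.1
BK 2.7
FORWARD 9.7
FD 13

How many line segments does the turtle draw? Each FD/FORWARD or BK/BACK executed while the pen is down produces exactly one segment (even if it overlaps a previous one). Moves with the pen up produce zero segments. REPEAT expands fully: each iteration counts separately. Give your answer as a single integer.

Executing turtle program step by step:
Start: pos=(3,6), heading=180, pen down
FD 5.3: (3,6) -> (-2.3,6) [heading=180, draw]
FD 7.9: (-2.3,6) -> (-10.2,6) [heading=180, draw]
FD 13.9: (-10.2,6) -> (-24.1,6) [heading=180, draw]
FD 3.4: (-24.1,6) -> (-27.5,6) [heading=180, draw]
RT 45: heading 180 -> 135
REPEAT 6 [
  -- iteration 1/6 --
  RT 15: heading 135 -> 120
  FD 1.1: (-27.5,6) -> (-28.05,6.953) [heading=120, draw]
  -- iteration 2/6 --
  RT 15: heading 120 -> 105
  FD 1.1: (-28.05,6.953) -> (-28.335,8.015) [heading=105, draw]
  -- iteration 3/6 --
  RT 15: heading 105 -> 90
  FD 1.1: (-28.335,8.015) -> (-28.335,9.115) [heading=90, draw]
  -- iteration 4/6 --
  RT 15: heading 90 -> 75
  FD 1.1: (-28.335,9.115) -> (-28.05,10.178) [heading=75, draw]
  -- iteration 5/6 --
  RT 15: heading 75 -> 60
  FD 1.1: (-28.05,10.178) -> (-27.5,11.13) [heading=60, draw]
  -- iteration 6/6 --
  RT 15: heading 60 -> 45
  FD 1.1: (-27.5,11.13) -> (-26.722,11.908) [heading=45, draw]
]
RT 45: heading 45 -> 0
LT 144: heading 0 -> 144
FD 11.1: (-26.722,11.908) -> (-35.702,18.433) [heading=144, draw]
BK 2.7: (-35.702,18.433) -> (-33.518,16.846) [heading=144, draw]
FD 9.7: (-33.518,16.846) -> (-41.365,22.547) [heading=144, draw]
FD 13: (-41.365,22.547) -> (-51.883,30.188) [heading=144, draw]
Final: pos=(-51.883,30.188), heading=144, 14 segment(s) drawn
Segments drawn: 14

Answer: 14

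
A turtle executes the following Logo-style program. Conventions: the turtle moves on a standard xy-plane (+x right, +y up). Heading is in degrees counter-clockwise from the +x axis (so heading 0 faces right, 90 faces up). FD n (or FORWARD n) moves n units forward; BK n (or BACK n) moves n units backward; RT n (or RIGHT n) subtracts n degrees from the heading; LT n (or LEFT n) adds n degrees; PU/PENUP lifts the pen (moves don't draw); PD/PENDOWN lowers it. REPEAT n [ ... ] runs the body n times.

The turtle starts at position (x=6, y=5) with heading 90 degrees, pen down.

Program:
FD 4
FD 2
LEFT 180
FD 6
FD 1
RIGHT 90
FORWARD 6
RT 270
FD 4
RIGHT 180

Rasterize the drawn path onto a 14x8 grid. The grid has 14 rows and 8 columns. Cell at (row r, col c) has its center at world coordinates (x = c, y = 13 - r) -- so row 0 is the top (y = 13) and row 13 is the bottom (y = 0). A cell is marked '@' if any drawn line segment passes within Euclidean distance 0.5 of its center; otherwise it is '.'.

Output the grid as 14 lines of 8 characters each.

Answer: ........
........
......@.
......@.
......@.
......@.
......@.
......@.
......@.
@@@@@@@.
@.......
@.......
@.......
@.......

Derivation:
Segment 0: (6,5) -> (6,9)
Segment 1: (6,9) -> (6,11)
Segment 2: (6,11) -> (6,5)
Segment 3: (6,5) -> (6,4)
Segment 4: (6,4) -> (-0,4)
Segment 5: (-0,4) -> (-0,0)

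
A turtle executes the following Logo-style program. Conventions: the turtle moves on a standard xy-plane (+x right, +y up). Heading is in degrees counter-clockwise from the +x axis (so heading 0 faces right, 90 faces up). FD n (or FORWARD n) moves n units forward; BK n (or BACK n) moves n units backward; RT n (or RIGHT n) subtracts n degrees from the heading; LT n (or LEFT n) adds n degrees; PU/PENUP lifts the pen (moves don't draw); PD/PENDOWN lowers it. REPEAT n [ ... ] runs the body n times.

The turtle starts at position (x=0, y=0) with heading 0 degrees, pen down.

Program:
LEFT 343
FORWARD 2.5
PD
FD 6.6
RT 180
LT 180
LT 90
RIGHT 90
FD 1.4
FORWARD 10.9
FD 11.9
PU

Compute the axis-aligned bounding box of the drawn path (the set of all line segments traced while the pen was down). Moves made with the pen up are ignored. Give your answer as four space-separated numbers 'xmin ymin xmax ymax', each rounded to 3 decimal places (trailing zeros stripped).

Executing turtle program step by step:
Start: pos=(0,0), heading=0, pen down
LT 343: heading 0 -> 343
FD 2.5: (0,0) -> (2.391,-0.731) [heading=343, draw]
PD: pen down
FD 6.6: (2.391,-0.731) -> (8.702,-2.661) [heading=343, draw]
RT 180: heading 343 -> 163
LT 180: heading 163 -> 343
LT 90: heading 343 -> 73
RT 90: heading 73 -> 343
FD 1.4: (8.702,-2.661) -> (10.041,-3.07) [heading=343, draw]
FD 10.9: (10.041,-3.07) -> (20.465,-6.257) [heading=343, draw]
FD 11.9: (20.465,-6.257) -> (31.845,-9.736) [heading=343, draw]
PU: pen up
Final: pos=(31.845,-9.736), heading=343, 5 segment(s) drawn

Segment endpoints: x in {0, 2.391, 8.702, 10.041, 20.465, 31.845}, y in {-9.736, -6.257, -3.07, -2.661, -0.731, 0}
xmin=0, ymin=-9.736, xmax=31.845, ymax=0

Answer: 0 -9.736 31.845 0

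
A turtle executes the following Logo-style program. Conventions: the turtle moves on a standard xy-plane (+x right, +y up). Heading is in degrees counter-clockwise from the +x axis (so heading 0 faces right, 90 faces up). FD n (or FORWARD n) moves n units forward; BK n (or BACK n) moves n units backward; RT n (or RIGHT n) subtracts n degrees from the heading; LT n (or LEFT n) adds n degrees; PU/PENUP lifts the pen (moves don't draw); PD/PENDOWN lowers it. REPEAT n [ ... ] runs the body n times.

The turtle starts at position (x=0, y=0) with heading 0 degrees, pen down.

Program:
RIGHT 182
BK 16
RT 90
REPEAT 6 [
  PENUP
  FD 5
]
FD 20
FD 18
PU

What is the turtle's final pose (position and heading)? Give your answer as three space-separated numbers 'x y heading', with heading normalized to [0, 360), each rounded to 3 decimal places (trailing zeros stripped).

Executing turtle program step by step:
Start: pos=(0,0), heading=0, pen down
RT 182: heading 0 -> 178
BK 16: (0,0) -> (15.99,-0.558) [heading=178, draw]
RT 90: heading 178 -> 88
REPEAT 6 [
  -- iteration 1/6 --
  PU: pen up
  FD 5: (15.99,-0.558) -> (16.165,4.439) [heading=88, move]
  -- iteration 2/6 --
  PU: pen up
  FD 5: (16.165,4.439) -> (16.339,9.436) [heading=88, move]
  -- iteration 3/6 --
  PU: pen up
  FD 5: (16.339,9.436) -> (16.514,14.432) [heading=88, move]
  -- iteration 4/6 --
  PU: pen up
  FD 5: (16.514,14.432) -> (16.688,19.429) [heading=88, move]
  -- iteration 5/6 --
  PU: pen up
  FD 5: (16.688,19.429) -> (16.863,24.426) [heading=88, move]
  -- iteration 6/6 --
  PU: pen up
  FD 5: (16.863,24.426) -> (17.037,29.423) [heading=88, move]
]
FD 20: (17.037,29.423) -> (17.735,49.411) [heading=88, move]
FD 18: (17.735,49.411) -> (18.363,67.4) [heading=88, move]
PU: pen up
Final: pos=(18.363,67.4), heading=88, 1 segment(s) drawn

Answer: 18.363 67.4 88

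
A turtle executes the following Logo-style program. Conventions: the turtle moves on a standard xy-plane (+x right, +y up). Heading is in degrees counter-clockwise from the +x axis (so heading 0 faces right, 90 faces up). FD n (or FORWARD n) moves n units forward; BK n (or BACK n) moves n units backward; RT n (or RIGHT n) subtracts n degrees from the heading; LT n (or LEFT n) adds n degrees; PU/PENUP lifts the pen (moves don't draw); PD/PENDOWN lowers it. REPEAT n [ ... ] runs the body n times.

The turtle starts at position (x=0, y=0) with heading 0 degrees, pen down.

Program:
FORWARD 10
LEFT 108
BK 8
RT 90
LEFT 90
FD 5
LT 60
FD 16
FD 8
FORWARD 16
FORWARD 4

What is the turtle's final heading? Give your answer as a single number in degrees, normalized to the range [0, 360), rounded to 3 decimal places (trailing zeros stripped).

Answer: 168

Derivation:
Executing turtle program step by step:
Start: pos=(0,0), heading=0, pen down
FD 10: (0,0) -> (10,0) [heading=0, draw]
LT 108: heading 0 -> 108
BK 8: (10,0) -> (12.472,-7.608) [heading=108, draw]
RT 90: heading 108 -> 18
LT 90: heading 18 -> 108
FD 5: (12.472,-7.608) -> (10.927,-2.853) [heading=108, draw]
LT 60: heading 108 -> 168
FD 16: (10.927,-2.853) -> (-4.723,0.473) [heading=168, draw]
FD 8: (-4.723,0.473) -> (-12.548,2.137) [heading=168, draw]
FD 16: (-12.548,2.137) -> (-28.199,5.463) [heading=168, draw]
FD 4: (-28.199,5.463) -> (-32.111,6.295) [heading=168, draw]
Final: pos=(-32.111,6.295), heading=168, 7 segment(s) drawn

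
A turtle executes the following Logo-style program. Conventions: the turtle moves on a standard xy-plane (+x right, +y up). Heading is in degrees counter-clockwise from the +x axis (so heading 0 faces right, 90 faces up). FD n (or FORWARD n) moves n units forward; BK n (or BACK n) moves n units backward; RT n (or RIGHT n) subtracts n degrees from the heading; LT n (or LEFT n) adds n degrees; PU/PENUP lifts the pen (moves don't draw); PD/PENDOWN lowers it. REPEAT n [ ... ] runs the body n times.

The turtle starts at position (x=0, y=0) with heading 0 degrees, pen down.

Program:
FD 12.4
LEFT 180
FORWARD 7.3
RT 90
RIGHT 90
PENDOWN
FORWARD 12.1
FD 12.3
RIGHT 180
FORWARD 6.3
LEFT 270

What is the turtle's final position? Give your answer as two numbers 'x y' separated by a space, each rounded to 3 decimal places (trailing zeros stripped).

Executing turtle program step by step:
Start: pos=(0,0), heading=0, pen down
FD 12.4: (0,0) -> (12.4,0) [heading=0, draw]
LT 180: heading 0 -> 180
FD 7.3: (12.4,0) -> (5.1,0) [heading=180, draw]
RT 90: heading 180 -> 90
RT 90: heading 90 -> 0
PD: pen down
FD 12.1: (5.1,0) -> (17.2,0) [heading=0, draw]
FD 12.3: (17.2,0) -> (29.5,0) [heading=0, draw]
RT 180: heading 0 -> 180
FD 6.3: (29.5,0) -> (23.2,0) [heading=180, draw]
LT 270: heading 180 -> 90
Final: pos=(23.2,0), heading=90, 5 segment(s) drawn

Answer: 23.2 0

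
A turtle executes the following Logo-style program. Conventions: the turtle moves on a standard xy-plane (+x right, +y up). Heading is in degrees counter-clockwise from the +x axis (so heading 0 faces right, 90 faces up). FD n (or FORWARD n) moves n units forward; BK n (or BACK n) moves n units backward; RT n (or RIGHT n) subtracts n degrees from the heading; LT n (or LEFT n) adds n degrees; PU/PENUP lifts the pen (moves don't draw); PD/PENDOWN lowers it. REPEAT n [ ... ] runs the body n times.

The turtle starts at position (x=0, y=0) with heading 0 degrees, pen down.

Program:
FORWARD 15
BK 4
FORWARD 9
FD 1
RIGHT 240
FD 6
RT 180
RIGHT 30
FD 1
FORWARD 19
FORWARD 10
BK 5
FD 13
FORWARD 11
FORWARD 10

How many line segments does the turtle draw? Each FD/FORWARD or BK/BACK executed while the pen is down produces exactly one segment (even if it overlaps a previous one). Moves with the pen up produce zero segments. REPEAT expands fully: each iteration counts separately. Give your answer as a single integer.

Answer: 12

Derivation:
Executing turtle program step by step:
Start: pos=(0,0), heading=0, pen down
FD 15: (0,0) -> (15,0) [heading=0, draw]
BK 4: (15,0) -> (11,0) [heading=0, draw]
FD 9: (11,0) -> (20,0) [heading=0, draw]
FD 1: (20,0) -> (21,0) [heading=0, draw]
RT 240: heading 0 -> 120
FD 6: (21,0) -> (18,5.196) [heading=120, draw]
RT 180: heading 120 -> 300
RT 30: heading 300 -> 270
FD 1: (18,5.196) -> (18,4.196) [heading=270, draw]
FD 19: (18,4.196) -> (18,-14.804) [heading=270, draw]
FD 10: (18,-14.804) -> (18,-24.804) [heading=270, draw]
BK 5: (18,-24.804) -> (18,-19.804) [heading=270, draw]
FD 13: (18,-19.804) -> (18,-32.804) [heading=270, draw]
FD 11: (18,-32.804) -> (18,-43.804) [heading=270, draw]
FD 10: (18,-43.804) -> (18,-53.804) [heading=270, draw]
Final: pos=(18,-53.804), heading=270, 12 segment(s) drawn
Segments drawn: 12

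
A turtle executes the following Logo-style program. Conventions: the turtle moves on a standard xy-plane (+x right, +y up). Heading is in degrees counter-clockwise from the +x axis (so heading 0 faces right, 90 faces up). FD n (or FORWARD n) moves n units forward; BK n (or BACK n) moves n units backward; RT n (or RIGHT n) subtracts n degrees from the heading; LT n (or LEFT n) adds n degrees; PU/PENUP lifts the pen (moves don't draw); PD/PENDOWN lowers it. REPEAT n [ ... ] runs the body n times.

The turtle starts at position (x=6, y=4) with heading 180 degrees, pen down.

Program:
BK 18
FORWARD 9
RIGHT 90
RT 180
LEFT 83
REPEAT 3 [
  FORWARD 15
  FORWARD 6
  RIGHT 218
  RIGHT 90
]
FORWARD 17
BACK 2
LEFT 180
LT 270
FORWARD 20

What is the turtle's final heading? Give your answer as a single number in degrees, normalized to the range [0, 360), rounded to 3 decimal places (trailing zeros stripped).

Executing turtle program step by step:
Start: pos=(6,4), heading=180, pen down
BK 18: (6,4) -> (24,4) [heading=180, draw]
FD 9: (24,4) -> (15,4) [heading=180, draw]
RT 90: heading 180 -> 90
RT 180: heading 90 -> 270
LT 83: heading 270 -> 353
REPEAT 3 [
  -- iteration 1/3 --
  FD 15: (15,4) -> (29.888,2.172) [heading=353, draw]
  FD 6: (29.888,2.172) -> (35.843,1.441) [heading=353, draw]
  RT 218: heading 353 -> 135
  RT 90: heading 135 -> 45
  -- iteration 2/3 --
  FD 15: (35.843,1.441) -> (46.45,12.047) [heading=45, draw]
  FD 6: (46.45,12.047) -> (50.693,16.29) [heading=45, draw]
  RT 218: heading 45 -> 187
  RT 90: heading 187 -> 97
  -- iteration 3/3 --
  FD 15: (50.693,16.29) -> (48.865,31.178) [heading=97, draw]
  FD 6: (48.865,31.178) -> (48.133,37.133) [heading=97, draw]
  RT 218: heading 97 -> 239
  RT 90: heading 239 -> 149
]
FD 17: (48.133,37.133) -> (33.562,45.889) [heading=149, draw]
BK 2: (33.562,45.889) -> (35.276,44.859) [heading=149, draw]
LT 180: heading 149 -> 329
LT 270: heading 329 -> 239
FD 20: (35.276,44.859) -> (24.975,27.716) [heading=239, draw]
Final: pos=(24.975,27.716), heading=239, 11 segment(s) drawn

Answer: 239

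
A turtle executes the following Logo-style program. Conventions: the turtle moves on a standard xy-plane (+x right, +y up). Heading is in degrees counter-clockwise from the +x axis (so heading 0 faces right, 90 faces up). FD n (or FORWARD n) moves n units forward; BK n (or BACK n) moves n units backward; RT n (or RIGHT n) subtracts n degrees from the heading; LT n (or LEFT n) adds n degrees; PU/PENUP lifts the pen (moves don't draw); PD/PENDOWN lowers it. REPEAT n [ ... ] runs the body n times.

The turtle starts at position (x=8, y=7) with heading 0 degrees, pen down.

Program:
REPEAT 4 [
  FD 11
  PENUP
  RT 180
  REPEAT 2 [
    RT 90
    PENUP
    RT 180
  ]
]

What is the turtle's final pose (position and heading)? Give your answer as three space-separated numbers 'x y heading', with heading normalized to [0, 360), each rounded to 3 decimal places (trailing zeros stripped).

Executing turtle program step by step:
Start: pos=(8,7), heading=0, pen down
REPEAT 4 [
  -- iteration 1/4 --
  FD 11: (8,7) -> (19,7) [heading=0, draw]
  PU: pen up
  RT 180: heading 0 -> 180
  REPEAT 2 [
    -- iteration 1/2 --
    RT 90: heading 180 -> 90
    PU: pen up
    RT 180: heading 90 -> 270
    -- iteration 2/2 --
    RT 90: heading 270 -> 180
    PU: pen up
    RT 180: heading 180 -> 0
  ]
  -- iteration 2/4 --
  FD 11: (19,7) -> (30,7) [heading=0, move]
  PU: pen up
  RT 180: heading 0 -> 180
  REPEAT 2 [
    -- iteration 1/2 --
    RT 90: heading 180 -> 90
    PU: pen up
    RT 180: heading 90 -> 270
    -- iteration 2/2 --
    RT 90: heading 270 -> 180
    PU: pen up
    RT 180: heading 180 -> 0
  ]
  -- iteration 3/4 --
  FD 11: (30,7) -> (41,7) [heading=0, move]
  PU: pen up
  RT 180: heading 0 -> 180
  REPEAT 2 [
    -- iteration 1/2 --
    RT 90: heading 180 -> 90
    PU: pen up
    RT 180: heading 90 -> 270
    -- iteration 2/2 --
    RT 90: heading 270 -> 180
    PU: pen up
    RT 180: heading 180 -> 0
  ]
  -- iteration 4/4 --
  FD 11: (41,7) -> (52,7) [heading=0, move]
  PU: pen up
  RT 180: heading 0 -> 180
  REPEAT 2 [
    -- iteration 1/2 --
    RT 90: heading 180 -> 90
    PU: pen up
    RT 180: heading 90 -> 270
    -- iteration 2/2 --
    RT 90: heading 270 -> 180
    PU: pen up
    RT 180: heading 180 -> 0
  ]
]
Final: pos=(52,7), heading=0, 1 segment(s) drawn

Answer: 52 7 0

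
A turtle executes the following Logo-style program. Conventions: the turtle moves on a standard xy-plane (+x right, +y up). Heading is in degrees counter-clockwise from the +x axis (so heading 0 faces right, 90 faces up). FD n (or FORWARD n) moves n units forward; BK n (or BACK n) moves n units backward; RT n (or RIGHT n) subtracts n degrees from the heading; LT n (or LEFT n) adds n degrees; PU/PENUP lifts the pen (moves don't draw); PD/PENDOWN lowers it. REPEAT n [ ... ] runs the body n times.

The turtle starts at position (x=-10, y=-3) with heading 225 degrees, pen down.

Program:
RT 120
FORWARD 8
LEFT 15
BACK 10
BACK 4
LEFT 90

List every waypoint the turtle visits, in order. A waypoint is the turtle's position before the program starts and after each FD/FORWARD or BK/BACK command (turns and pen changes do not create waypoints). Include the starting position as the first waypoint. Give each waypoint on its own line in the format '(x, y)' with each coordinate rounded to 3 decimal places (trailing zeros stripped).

Executing turtle program step by step:
Start: pos=(-10,-3), heading=225, pen down
RT 120: heading 225 -> 105
FD 8: (-10,-3) -> (-12.071,4.727) [heading=105, draw]
LT 15: heading 105 -> 120
BK 10: (-12.071,4.727) -> (-7.071,-3.933) [heading=120, draw]
BK 4: (-7.071,-3.933) -> (-5.071,-7.397) [heading=120, draw]
LT 90: heading 120 -> 210
Final: pos=(-5.071,-7.397), heading=210, 3 segment(s) drawn
Waypoints (4 total):
(-10, -3)
(-12.071, 4.727)
(-7.071, -3.933)
(-5.071, -7.397)

Answer: (-10, -3)
(-12.071, 4.727)
(-7.071, -3.933)
(-5.071, -7.397)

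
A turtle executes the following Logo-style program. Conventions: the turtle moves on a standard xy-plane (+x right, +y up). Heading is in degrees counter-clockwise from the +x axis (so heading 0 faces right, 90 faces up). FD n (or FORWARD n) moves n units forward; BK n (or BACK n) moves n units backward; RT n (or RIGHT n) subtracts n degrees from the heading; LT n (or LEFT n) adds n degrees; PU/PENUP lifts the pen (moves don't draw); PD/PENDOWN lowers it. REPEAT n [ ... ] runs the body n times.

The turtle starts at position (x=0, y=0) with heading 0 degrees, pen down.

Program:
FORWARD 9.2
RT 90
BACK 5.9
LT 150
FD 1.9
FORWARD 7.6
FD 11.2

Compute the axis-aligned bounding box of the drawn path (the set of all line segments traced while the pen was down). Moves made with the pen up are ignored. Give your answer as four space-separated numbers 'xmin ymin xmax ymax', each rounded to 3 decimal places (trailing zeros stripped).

Executing turtle program step by step:
Start: pos=(0,0), heading=0, pen down
FD 9.2: (0,0) -> (9.2,0) [heading=0, draw]
RT 90: heading 0 -> 270
BK 5.9: (9.2,0) -> (9.2,5.9) [heading=270, draw]
LT 150: heading 270 -> 60
FD 1.9: (9.2,5.9) -> (10.15,7.545) [heading=60, draw]
FD 7.6: (10.15,7.545) -> (13.95,14.127) [heading=60, draw]
FD 11.2: (13.95,14.127) -> (19.55,23.827) [heading=60, draw]
Final: pos=(19.55,23.827), heading=60, 5 segment(s) drawn

Segment endpoints: x in {0, 9.2, 10.15, 13.95, 19.55}, y in {0, 5.9, 7.545, 14.127, 23.827}
xmin=0, ymin=0, xmax=19.55, ymax=23.827

Answer: 0 0 19.55 23.827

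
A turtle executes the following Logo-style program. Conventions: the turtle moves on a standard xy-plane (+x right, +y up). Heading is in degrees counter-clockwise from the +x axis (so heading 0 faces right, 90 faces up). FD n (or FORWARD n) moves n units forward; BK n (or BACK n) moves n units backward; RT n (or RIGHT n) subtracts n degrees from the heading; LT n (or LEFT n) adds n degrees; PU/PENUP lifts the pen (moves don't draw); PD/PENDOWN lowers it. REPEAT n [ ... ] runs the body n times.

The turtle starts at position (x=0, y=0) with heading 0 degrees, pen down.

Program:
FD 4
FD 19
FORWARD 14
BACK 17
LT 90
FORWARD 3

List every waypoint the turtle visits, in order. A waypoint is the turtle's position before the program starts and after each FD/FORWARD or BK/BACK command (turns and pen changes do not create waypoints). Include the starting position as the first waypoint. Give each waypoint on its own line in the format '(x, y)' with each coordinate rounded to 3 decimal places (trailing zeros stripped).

Executing turtle program step by step:
Start: pos=(0,0), heading=0, pen down
FD 4: (0,0) -> (4,0) [heading=0, draw]
FD 19: (4,0) -> (23,0) [heading=0, draw]
FD 14: (23,0) -> (37,0) [heading=0, draw]
BK 17: (37,0) -> (20,0) [heading=0, draw]
LT 90: heading 0 -> 90
FD 3: (20,0) -> (20,3) [heading=90, draw]
Final: pos=(20,3), heading=90, 5 segment(s) drawn
Waypoints (6 total):
(0, 0)
(4, 0)
(23, 0)
(37, 0)
(20, 0)
(20, 3)

Answer: (0, 0)
(4, 0)
(23, 0)
(37, 0)
(20, 0)
(20, 3)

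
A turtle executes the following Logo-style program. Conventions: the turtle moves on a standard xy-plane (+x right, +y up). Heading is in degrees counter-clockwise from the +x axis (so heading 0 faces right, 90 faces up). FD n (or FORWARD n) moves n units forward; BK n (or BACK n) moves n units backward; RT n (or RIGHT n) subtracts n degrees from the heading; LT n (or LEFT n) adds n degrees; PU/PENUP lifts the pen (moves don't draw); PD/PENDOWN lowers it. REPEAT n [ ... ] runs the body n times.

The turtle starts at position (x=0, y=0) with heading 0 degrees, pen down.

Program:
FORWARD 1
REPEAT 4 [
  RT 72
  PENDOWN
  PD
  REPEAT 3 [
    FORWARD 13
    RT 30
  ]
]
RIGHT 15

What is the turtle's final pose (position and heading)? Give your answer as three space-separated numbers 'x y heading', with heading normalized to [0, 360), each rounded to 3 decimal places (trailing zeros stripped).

Executing turtle program step by step:
Start: pos=(0,0), heading=0, pen down
FD 1: (0,0) -> (1,0) [heading=0, draw]
REPEAT 4 [
  -- iteration 1/4 --
  RT 72: heading 0 -> 288
  PD: pen down
  PD: pen down
  REPEAT 3 [
    -- iteration 1/3 --
    FD 13: (1,0) -> (5.017,-12.364) [heading=288, draw]
    RT 30: heading 288 -> 258
    -- iteration 2/3 --
    FD 13: (5.017,-12.364) -> (2.314,-25.08) [heading=258, draw]
    RT 30: heading 258 -> 228
    -- iteration 3/3 --
    FD 13: (2.314,-25.08) -> (-6.384,-34.741) [heading=228, draw]
    RT 30: heading 228 -> 198
  ]
  -- iteration 2/4 --
  RT 72: heading 198 -> 126
  PD: pen down
  PD: pen down
  REPEAT 3 [
    -- iteration 1/3 --
    FD 13: (-6.384,-34.741) -> (-14.026,-24.223) [heading=126, draw]
    RT 30: heading 126 -> 96
    -- iteration 2/3 --
    FD 13: (-14.026,-24.223) -> (-15.384,-11.295) [heading=96, draw]
    RT 30: heading 96 -> 66
    -- iteration 3/3 --
    FD 13: (-15.384,-11.295) -> (-10.097,0.582) [heading=66, draw]
    RT 30: heading 66 -> 36
  ]
  -- iteration 3/4 --
  RT 72: heading 36 -> 324
  PD: pen down
  PD: pen down
  REPEAT 3 [
    -- iteration 1/3 --
    FD 13: (-10.097,0.582) -> (0.42,-7.06) [heading=324, draw]
    RT 30: heading 324 -> 294
    -- iteration 2/3 --
    FD 13: (0.42,-7.06) -> (5.708,-18.936) [heading=294, draw]
    RT 30: heading 294 -> 264
    -- iteration 3/3 --
    FD 13: (5.708,-18.936) -> (4.349,-31.865) [heading=264, draw]
    RT 30: heading 264 -> 234
  ]
  -- iteration 4/4 --
  RT 72: heading 234 -> 162
  PD: pen down
  PD: pen down
  REPEAT 3 [
    -- iteration 1/3 --
    FD 13: (4.349,-31.865) -> (-8.015,-27.847) [heading=162, draw]
    RT 30: heading 162 -> 132
    -- iteration 2/3 --
    FD 13: (-8.015,-27.847) -> (-16.713,-18.186) [heading=132, draw]
    RT 30: heading 132 -> 102
    -- iteration 3/3 --
    FD 13: (-16.713,-18.186) -> (-19.416,-5.471) [heading=102, draw]
    RT 30: heading 102 -> 72
  ]
]
RT 15: heading 72 -> 57
Final: pos=(-19.416,-5.471), heading=57, 13 segment(s) drawn

Answer: -19.416 -5.471 57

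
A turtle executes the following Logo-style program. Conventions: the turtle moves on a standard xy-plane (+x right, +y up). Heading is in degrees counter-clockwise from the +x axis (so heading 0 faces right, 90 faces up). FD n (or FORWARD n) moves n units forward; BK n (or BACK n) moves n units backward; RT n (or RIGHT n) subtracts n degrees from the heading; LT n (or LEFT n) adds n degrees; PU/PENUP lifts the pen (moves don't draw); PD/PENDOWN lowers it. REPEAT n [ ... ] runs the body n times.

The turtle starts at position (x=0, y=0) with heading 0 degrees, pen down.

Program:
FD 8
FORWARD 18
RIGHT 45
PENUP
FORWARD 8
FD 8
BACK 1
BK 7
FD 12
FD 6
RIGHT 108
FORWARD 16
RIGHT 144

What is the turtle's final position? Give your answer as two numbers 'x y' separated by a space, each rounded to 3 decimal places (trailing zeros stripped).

Answer: 30.129 -25.649

Derivation:
Executing turtle program step by step:
Start: pos=(0,0), heading=0, pen down
FD 8: (0,0) -> (8,0) [heading=0, draw]
FD 18: (8,0) -> (26,0) [heading=0, draw]
RT 45: heading 0 -> 315
PU: pen up
FD 8: (26,0) -> (31.657,-5.657) [heading=315, move]
FD 8: (31.657,-5.657) -> (37.314,-11.314) [heading=315, move]
BK 1: (37.314,-11.314) -> (36.607,-10.607) [heading=315, move]
BK 7: (36.607,-10.607) -> (31.657,-5.657) [heading=315, move]
FD 12: (31.657,-5.657) -> (40.142,-14.142) [heading=315, move]
FD 6: (40.142,-14.142) -> (44.385,-18.385) [heading=315, move]
RT 108: heading 315 -> 207
FD 16: (44.385,-18.385) -> (30.129,-25.649) [heading=207, move]
RT 144: heading 207 -> 63
Final: pos=(30.129,-25.649), heading=63, 2 segment(s) drawn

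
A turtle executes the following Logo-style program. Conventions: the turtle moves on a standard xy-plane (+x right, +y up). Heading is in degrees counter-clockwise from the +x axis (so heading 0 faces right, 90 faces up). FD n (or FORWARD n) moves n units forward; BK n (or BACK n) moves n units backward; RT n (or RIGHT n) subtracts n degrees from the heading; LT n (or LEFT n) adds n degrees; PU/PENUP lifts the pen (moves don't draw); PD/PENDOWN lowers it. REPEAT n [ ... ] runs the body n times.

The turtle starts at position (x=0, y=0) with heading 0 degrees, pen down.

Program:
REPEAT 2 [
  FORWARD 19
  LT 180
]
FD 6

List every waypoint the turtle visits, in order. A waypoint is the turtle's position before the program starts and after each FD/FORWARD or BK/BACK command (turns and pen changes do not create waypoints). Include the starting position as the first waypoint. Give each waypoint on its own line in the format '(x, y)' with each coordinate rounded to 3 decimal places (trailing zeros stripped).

Executing turtle program step by step:
Start: pos=(0,0), heading=0, pen down
REPEAT 2 [
  -- iteration 1/2 --
  FD 19: (0,0) -> (19,0) [heading=0, draw]
  LT 180: heading 0 -> 180
  -- iteration 2/2 --
  FD 19: (19,0) -> (0,0) [heading=180, draw]
  LT 180: heading 180 -> 0
]
FD 6: (0,0) -> (6,0) [heading=0, draw]
Final: pos=(6,0), heading=0, 3 segment(s) drawn
Waypoints (4 total):
(0, 0)
(19, 0)
(0, 0)
(6, 0)

Answer: (0, 0)
(19, 0)
(0, 0)
(6, 0)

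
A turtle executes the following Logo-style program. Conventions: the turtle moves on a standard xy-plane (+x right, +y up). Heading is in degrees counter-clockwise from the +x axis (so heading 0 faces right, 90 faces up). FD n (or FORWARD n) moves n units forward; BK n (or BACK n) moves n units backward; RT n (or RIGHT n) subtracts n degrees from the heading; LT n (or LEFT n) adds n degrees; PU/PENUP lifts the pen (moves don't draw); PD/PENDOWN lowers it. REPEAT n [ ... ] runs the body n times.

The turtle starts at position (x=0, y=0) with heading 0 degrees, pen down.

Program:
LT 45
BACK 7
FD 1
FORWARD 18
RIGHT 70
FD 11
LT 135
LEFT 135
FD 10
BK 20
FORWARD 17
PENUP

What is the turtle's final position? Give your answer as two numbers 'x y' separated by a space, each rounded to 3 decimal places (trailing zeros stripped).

Answer: 15.496 -2.508

Derivation:
Executing turtle program step by step:
Start: pos=(0,0), heading=0, pen down
LT 45: heading 0 -> 45
BK 7: (0,0) -> (-4.95,-4.95) [heading=45, draw]
FD 1: (-4.95,-4.95) -> (-4.243,-4.243) [heading=45, draw]
FD 18: (-4.243,-4.243) -> (8.485,8.485) [heading=45, draw]
RT 70: heading 45 -> 335
FD 11: (8.485,8.485) -> (18.455,3.836) [heading=335, draw]
LT 135: heading 335 -> 110
LT 135: heading 110 -> 245
FD 10: (18.455,3.836) -> (14.228,-5.227) [heading=245, draw]
BK 20: (14.228,-5.227) -> (22.681,12.9) [heading=245, draw]
FD 17: (22.681,12.9) -> (15.496,-2.508) [heading=245, draw]
PU: pen up
Final: pos=(15.496,-2.508), heading=245, 7 segment(s) drawn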